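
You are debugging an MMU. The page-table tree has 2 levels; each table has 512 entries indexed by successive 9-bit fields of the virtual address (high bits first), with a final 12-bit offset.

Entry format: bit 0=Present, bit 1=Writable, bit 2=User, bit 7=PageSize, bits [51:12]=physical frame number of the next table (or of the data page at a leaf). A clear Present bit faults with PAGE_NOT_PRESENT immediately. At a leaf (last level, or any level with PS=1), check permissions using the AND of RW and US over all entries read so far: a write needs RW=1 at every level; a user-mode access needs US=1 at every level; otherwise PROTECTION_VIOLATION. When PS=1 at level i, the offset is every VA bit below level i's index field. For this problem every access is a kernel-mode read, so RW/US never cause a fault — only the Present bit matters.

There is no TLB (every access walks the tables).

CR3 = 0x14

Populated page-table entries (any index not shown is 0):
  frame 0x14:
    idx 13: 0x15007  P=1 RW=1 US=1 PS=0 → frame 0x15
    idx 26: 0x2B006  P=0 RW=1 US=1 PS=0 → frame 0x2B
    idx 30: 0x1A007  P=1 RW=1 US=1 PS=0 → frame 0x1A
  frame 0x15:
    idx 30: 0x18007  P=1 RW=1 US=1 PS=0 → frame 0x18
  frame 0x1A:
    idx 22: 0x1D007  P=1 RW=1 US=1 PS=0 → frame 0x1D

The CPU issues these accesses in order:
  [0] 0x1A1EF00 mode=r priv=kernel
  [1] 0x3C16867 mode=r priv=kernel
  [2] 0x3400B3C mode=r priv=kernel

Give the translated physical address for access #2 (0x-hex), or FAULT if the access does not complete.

Per-access translation:
#0 VA=0x1A1EF00 (r,kernel):
  L0 @0x14[13] → 0x15007  P=1,RW=1,US=1,PS=0
  L1 @0x15[30] → 0x18007  P=1,RW=1,US=1,PS=0
  ✓ 0x18F00  — 2 lookups
#1 VA=0x3C16867 (r,kernel):
  L0 @0x14[30] → 0x1A007  P=1,RW=1,US=1,PS=0
  L1 @0x1A[22] → 0x1D007  P=1,RW=1,US=1,PS=0
  ✓ 0x1D867  — 2 lookups
#2 VA=0x3400B3C (r,kernel):
  L0 @0x14[26] → 0x2B006  P=0,RW=1,US=1,PS=0
  ⇒ fault: PAGE_NOT_PRESENT  — 1 lookups

Access #2 PA: FAULT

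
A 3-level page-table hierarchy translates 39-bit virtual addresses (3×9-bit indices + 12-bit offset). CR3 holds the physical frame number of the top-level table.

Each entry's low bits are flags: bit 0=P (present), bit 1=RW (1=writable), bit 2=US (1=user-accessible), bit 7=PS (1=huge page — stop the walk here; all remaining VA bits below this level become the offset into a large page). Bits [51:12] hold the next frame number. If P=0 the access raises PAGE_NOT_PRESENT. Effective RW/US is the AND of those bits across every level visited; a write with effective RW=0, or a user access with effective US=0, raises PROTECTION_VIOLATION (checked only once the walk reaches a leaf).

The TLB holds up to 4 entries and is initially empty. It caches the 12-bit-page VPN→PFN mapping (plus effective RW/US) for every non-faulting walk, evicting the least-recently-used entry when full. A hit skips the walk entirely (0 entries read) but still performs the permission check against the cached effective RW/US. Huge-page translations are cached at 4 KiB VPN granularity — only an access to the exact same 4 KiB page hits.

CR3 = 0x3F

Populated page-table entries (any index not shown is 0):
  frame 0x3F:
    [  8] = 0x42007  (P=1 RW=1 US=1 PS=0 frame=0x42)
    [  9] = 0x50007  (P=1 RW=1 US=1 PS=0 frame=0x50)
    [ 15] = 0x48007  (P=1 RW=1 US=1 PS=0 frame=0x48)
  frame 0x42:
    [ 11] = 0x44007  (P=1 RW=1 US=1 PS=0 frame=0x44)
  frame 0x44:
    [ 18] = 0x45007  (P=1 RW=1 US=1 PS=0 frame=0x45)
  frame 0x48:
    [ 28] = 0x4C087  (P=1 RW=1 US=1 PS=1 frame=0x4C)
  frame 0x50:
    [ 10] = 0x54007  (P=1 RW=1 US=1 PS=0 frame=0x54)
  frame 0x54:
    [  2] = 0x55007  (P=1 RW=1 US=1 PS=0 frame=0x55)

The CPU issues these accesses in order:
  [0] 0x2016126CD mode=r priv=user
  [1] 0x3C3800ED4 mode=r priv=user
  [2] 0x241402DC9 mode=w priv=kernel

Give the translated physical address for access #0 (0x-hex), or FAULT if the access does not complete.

Trace:
#0 VA=0x2016126CD (r,user):
  L0: frame=0x3F idx=8 entry=0x42007 [P=1 RW=1 US=1 PS=0]
  L1: frame=0x42 idx=11 entry=0x44007 [P=1 RW=1 US=1 PS=0]
  L2: frame=0x44 idx=18 entry=0x45007 [P=1 RW=1 US=1 PS=0]
  ⇒ phys 0x456CD  [3 reads]
#1 VA=0x3C3800ED4 (r,user):
  L0: frame=0x3F idx=15 entry=0x48007 [P=1 RW=1 US=1 PS=0]
  L1: frame=0x48 idx=28 entry=0x4C087 [P=1 RW=1 US=1 PS=1]
  ⇒ phys 0x4CED4 (huge @L1)  [2 reads]
#2 VA=0x241402DC9 (w,kernel):
  L0: frame=0x3F idx=9 entry=0x50007 [P=1 RW=1 US=1 PS=0]
  L1: frame=0x50 idx=10 entry=0x54007 [P=1 RW=1 US=1 PS=0]
  L2: frame=0x54 idx=2 entry=0x55007 [P=1 RW=1 US=1 PS=0]
  ⇒ phys 0x55DC9  [3 reads]

Access #0 PA: 0x456CD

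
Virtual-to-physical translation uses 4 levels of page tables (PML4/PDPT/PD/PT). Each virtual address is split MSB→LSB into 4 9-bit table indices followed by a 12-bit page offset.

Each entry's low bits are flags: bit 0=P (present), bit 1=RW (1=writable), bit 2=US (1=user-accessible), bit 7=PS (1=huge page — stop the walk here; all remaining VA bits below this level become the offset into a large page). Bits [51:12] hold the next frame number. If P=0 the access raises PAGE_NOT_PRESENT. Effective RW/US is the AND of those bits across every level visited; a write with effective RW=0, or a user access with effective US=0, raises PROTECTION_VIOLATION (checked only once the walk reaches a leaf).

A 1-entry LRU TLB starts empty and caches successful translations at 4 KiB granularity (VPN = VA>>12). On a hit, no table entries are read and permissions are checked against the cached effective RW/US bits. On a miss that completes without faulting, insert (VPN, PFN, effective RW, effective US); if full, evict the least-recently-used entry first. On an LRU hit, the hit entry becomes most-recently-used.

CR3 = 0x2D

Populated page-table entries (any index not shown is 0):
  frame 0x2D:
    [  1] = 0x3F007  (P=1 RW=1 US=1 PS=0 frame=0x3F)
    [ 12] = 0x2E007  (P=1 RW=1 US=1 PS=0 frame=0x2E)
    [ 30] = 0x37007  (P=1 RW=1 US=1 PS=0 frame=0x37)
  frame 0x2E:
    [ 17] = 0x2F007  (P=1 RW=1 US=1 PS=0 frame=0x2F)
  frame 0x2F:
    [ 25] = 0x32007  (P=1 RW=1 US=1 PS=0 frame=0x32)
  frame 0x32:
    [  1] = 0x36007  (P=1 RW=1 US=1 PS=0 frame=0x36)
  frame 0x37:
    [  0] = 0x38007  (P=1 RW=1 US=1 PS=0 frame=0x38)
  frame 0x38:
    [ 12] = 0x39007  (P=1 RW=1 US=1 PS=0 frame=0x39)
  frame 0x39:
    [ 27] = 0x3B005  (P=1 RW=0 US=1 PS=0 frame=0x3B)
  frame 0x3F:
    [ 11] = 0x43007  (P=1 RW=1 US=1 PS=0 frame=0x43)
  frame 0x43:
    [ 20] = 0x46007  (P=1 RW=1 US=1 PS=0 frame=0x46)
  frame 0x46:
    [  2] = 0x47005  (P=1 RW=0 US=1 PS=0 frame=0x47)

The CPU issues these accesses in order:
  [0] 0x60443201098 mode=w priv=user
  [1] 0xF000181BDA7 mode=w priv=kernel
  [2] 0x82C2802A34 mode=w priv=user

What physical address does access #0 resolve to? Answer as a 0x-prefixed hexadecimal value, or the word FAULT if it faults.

Trace:
#0 VA=0x60443201098 (w,user):
  L0: frame=0x2D idx=12 entry=0x2E007 [P=1 RW=1 US=1 PS=0]
  L1: frame=0x2E idx=17 entry=0x2F007 [P=1 RW=1 US=1 PS=0]
  L2: frame=0x2F idx=25 entry=0x32007 [P=1 RW=1 US=1 PS=0]
  L3: frame=0x32 idx=1 entry=0x36007 [P=1 RW=1 US=1 PS=0]
  → PA=0x36098  (4 entries read)
#1 VA=0xF000181BDA7 (w,kernel):
  L0: frame=0x2D idx=30 entry=0x37007 [P=1 RW=1 US=1 PS=0]
  L1: frame=0x37 idx=0 entry=0x38007 [P=1 RW=1 US=1 PS=0]
  L2: frame=0x38 idx=12 entry=0x39007 [P=1 RW=1 US=1 PS=0]
  L3: frame=0x39 idx=27 entry=0x3B005 [P=1 RW=0 US=1 PS=0]
  → PROTECTION_VIOLATION  (4 entries read)
#2 VA=0x82C2802A34 (w,user):
  L0: frame=0x2D idx=1 entry=0x3F007 [P=1 RW=1 US=1 PS=0]
  L1: frame=0x3F idx=11 entry=0x43007 [P=1 RW=1 US=1 PS=0]
  L2: frame=0x43 idx=20 entry=0x46007 [P=1 RW=1 US=1 PS=0]
  L3: frame=0x46 idx=2 entry=0x47005 [P=1 RW=0 US=1 PS=0]
  → PROTECTION_VIOLATION  (4 entries read)

Access #0 PA: 0x36098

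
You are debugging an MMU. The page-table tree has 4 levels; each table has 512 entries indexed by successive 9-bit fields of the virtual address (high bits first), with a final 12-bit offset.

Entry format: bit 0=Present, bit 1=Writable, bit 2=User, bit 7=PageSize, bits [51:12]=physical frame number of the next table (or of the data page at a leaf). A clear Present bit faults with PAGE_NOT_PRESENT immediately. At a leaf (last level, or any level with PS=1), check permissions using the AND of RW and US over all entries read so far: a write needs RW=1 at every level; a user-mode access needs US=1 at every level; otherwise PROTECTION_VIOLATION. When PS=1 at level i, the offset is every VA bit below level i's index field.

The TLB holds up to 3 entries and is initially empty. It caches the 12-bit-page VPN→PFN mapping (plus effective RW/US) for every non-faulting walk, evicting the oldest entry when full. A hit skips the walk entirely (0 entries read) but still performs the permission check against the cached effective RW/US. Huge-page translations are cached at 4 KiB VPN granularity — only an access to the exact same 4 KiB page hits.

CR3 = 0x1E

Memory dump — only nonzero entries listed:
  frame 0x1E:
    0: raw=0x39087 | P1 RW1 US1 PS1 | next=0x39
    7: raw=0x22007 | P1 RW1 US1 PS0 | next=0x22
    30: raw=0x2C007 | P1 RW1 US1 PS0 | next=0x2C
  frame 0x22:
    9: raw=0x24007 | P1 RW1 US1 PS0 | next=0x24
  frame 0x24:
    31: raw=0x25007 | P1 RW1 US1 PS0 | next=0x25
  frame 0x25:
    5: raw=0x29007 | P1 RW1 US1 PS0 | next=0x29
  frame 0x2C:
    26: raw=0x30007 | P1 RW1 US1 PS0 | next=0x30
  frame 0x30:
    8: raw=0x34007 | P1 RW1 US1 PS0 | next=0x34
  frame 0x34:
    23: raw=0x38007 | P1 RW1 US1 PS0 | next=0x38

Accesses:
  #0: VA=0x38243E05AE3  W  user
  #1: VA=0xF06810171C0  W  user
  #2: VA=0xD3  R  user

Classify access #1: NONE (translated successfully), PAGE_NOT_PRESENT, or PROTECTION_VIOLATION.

Per-access translation:
#0 VA=0x38243E05AE3 (w,user):
  L0 @0x1E[7] → 0x22007  P=1,RW=1,US=1,PS=0
  L1 @0x22[9] → 0x24007  P=1,RW=1,US=1,PS=0
  L2 @0x24[31] → 0x25007  P=1,RW=1,US=1,PS=0
  L3 @0x25[5] → 0x29007  P=1,RW=1,US=1,PS=0
  → PA=0x29AE3  (4 entries read)
#1 VA=0xF06810171C0 (w,user):
  L0 @0x1E[30] → 0x2C007  P=1,RW=1,US=1,PS=0
  L1 @0x2C[26] → 0x30007  P=1,RW=1,US=1,PS=0
  L2 @0x30[8] → 0x34007  P=1,RW=1,US=1,PS=0
  L3 @0x34[23] → 0x38007  P=1,RW=1,US=1,PS=0
  → PA=0x381C0  (4 entries read)
#2 VA=0xD3 (r,user):
  L0 @0x1E[0] → 0x39087  P=1,RW=1,US=1,PS=1
  → PA=0x390D3 (huge @L0)  (1 entries read)

Access #1 fault: NONE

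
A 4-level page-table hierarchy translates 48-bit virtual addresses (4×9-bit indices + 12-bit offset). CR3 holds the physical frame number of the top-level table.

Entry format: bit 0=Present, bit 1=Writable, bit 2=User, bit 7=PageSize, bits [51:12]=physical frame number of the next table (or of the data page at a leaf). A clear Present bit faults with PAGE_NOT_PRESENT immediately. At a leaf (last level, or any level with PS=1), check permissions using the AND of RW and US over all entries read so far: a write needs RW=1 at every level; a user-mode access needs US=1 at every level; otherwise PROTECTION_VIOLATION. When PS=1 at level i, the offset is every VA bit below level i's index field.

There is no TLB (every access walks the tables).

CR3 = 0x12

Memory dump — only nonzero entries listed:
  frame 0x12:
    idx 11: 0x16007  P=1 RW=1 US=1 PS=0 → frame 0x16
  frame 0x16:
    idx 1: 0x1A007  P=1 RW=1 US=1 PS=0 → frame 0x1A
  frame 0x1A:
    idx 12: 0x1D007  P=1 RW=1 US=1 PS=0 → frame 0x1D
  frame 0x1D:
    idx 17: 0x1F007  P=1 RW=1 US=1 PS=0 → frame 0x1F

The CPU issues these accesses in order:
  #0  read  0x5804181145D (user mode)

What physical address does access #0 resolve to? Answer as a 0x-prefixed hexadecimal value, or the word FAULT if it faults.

Per-access translation:
#0 VA=0x5804181145D (r,user):
  L0: frame=0x12 idx=11 entry=0x16007 [P=1 RW=1 US=1 PS=0]
  L1: frame=0x16 idx=1 entry=0x1A007 [P=1 RW=1 US=1 PS=0]
  L2: frame=0x1A idx=12 entry=0x1D007 [P=1 RW=1 US=1 PS=0]
  L3: frame=0x1D idx=17 entry=0x1F007 [P=1 RW=1 US=1 PS=0]
  ⇒ phys 0x1F45D  [4 reads]

Access #0 PA: 0x1F45D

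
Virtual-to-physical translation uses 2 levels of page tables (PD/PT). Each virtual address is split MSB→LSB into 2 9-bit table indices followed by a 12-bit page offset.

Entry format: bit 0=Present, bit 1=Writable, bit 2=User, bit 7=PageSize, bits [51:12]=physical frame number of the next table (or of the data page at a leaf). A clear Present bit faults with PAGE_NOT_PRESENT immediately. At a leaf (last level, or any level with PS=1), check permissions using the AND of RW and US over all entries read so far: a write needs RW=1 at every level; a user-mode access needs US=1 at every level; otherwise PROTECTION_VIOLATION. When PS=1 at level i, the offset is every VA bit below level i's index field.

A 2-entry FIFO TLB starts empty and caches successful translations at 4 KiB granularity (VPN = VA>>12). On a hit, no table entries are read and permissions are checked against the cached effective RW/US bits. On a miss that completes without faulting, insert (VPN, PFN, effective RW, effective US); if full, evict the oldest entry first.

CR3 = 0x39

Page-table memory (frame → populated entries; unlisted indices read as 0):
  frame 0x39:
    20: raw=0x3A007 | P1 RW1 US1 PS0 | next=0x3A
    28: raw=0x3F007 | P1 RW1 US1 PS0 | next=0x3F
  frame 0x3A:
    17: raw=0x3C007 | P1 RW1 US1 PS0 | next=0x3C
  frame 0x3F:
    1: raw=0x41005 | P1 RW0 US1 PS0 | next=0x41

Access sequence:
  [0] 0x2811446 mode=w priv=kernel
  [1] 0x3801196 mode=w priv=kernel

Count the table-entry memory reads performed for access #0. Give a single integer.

Trace:
#0 VA=0x2811446 (w,kernel):
  L0 @0x39[20] → 0x3A007  P=1,RW=1,US=1,PS=0
  L1 @0x3A[17] → 0x3C007  P=1,RW=1,US=1,PS=0
  → PA=0x3C446  (2 entries read)
#1 VA=0x3801196 (w,kernel):
  L0 @0x39[28] → 0x3F007  P=1,RW=1,US=1,PS=0
  L1 @0x3F[1] → 0x41005  P=1,RW=0,US=1,PS=0
  → PROTECTION_VIOLATION  (2 entries read)

Entries read for #0: 2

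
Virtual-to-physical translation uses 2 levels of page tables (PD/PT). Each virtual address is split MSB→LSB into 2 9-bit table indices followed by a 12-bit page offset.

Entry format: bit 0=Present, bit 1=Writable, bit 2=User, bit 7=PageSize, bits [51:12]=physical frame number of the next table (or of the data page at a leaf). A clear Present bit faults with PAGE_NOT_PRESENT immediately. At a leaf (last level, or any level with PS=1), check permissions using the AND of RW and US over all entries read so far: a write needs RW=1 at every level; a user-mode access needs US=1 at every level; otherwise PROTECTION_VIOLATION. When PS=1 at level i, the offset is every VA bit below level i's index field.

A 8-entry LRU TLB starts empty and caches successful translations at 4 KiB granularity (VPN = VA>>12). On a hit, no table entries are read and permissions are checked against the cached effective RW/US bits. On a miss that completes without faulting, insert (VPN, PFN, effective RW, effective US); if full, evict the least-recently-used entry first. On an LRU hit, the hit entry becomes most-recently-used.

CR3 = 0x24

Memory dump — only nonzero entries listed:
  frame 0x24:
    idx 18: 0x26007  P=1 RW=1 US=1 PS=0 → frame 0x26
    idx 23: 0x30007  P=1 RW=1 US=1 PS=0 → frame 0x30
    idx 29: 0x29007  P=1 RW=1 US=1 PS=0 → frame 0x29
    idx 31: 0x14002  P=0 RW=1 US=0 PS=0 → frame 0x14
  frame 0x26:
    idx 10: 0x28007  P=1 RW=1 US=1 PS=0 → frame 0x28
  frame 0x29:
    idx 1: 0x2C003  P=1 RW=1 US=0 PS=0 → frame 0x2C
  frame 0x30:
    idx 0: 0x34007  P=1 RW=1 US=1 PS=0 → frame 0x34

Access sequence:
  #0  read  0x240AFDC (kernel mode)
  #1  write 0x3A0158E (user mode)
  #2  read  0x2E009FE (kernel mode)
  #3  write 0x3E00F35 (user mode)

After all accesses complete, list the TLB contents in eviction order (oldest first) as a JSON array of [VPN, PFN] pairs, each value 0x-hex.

Walk each access:
#0 VA=0x240AFDC (r,kernel):
  lvl0: tbl 0x24, slot 18 ⇒ 0x26007 (P1/RW1/US1/PS0)
  lvl1: tbl 0x26, slot 10 ⇒ 0x28007 (P1/RW1/US1/PS0)
  ⇒ phys 0x28FDC  [2 reads]
#1 VA=0x3A0158E (w,user):
  lvl0: tbl 0x24, slot 29 ⇒ 0x29007 (P1/RW1/US1/PS0)
  lvl1: tbl 0x29, slot 1 ⇒ 0x2C003 (P1/RW1/US0/PS0)
  ✗ PROTECTION_VIOLATION  [2 reads]
#2 VA=0x2E009FE (r,kernel):
  lvl0: tbl 0x24, slot 23 ⇒ 0x30007 (P1/RW1/US1/PS0)
  lvl1: tbl 0x30, slot 0 ⇒ 0x34007 (P1/RW1/US1/PS0)
  ⇒ phys 0x349FE  [2 reads]
#3 VA=0x3E00F35 (w,user):
  lvl0: tbl 0x24, slot 31 ⇒ 0x14002 (P0/RW1/US0/PS0)
  ✗ PAGE_NOT_PRESENT  [1 reads]

TLB: [["0x240A", "0x28"], ["0x2E00", "0x34"]]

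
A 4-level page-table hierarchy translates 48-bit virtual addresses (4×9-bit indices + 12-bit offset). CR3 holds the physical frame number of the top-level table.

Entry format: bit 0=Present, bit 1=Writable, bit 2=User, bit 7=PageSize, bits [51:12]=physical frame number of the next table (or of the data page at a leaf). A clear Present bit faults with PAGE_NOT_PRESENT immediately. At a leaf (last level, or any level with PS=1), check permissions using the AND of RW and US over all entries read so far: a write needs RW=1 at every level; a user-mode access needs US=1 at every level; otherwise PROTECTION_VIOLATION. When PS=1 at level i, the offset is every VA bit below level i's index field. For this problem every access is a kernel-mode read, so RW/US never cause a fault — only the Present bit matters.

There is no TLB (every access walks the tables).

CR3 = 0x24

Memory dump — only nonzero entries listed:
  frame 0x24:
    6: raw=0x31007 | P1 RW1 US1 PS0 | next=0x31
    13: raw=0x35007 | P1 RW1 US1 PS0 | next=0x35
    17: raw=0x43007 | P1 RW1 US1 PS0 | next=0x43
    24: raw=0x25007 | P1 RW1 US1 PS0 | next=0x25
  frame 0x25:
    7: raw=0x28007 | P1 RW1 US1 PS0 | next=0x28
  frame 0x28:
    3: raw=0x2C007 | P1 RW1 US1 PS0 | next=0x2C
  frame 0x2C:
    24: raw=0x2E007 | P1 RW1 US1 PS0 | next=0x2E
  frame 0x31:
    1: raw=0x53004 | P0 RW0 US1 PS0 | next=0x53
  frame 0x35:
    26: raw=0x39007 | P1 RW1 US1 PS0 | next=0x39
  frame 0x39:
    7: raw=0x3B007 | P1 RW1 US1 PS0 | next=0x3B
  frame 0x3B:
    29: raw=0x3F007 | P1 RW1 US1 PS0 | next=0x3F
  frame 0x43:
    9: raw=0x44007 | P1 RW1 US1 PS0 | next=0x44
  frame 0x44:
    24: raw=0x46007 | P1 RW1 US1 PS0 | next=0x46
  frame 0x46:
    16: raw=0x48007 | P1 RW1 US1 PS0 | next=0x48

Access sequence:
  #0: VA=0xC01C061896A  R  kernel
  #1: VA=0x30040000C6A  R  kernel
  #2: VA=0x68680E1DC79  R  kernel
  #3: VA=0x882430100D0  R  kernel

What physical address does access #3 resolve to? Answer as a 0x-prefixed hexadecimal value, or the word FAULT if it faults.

Walk each access:
#0 VA=0xC01C061896A (r,kernel):
  [0] read 0x24 idx=24: raw=0x25007 flags P=1 W=1 U=1 S=0
  [1] read 0x25 idx=7: raw=0x28007 flags P=1 W=1 U=1 S=0
  [2] read 0x28 idx=3: raw=0x2C007 flags P=1 W=1 U=1 S=0
  [3] read 0x2C idx=24: raw=0x2E007 flags P=1 W=1 U=1 S=0
  ✓ 0x2E96A  — 4 lookups
#1 VA=0x30040000C6A (r,kernel):
  [0] read 0x24 idx=6: raw=0x31007 flags P=1 W=1 U=1 S=0
  [1] read 0x31 idx=1: raw=0x53004 flags P=0 W=0 U=1 S=0
  ⇒ fault: PAGE_NOT_PRESENT  — 2 lookups
#2 VA=0x68680E1DC79 (r,kernel):
  [0] read 0x24 idx=13: raw=0x35007 flags P=1 W=1 U=1 S=0
  [1] read 0x35 idx=26: raw=0x39007 flags P=1 W=1 U=1 S=0
  [2] read 0x39 idx=7: raw=0x3B007 flags P=1 W=1 U=1 S=0
  [3] read 0x3B idx=29: raw=0x3F007 flags P=1 W=1 U=1 S=0
  ✓ 0x3FC79  — 4 lookups
#3 VA=0x882430100D0 (r,kernel):
  [0] read 0x24 idx=17: raw=0x43007 flags P=1 W=1 U=1 S=0
  [1] read 0x43 idx=9: raw=0x44007 flags P=1 W=1 U=1 S=0
  [2] read 0x44 idx=24: raw=0x46007 flags P=1 W=1 U=1 S=0
  [3] read 0x46 idx=16: raw=0x48007 flags P=1 W=1 U=1 S=0
  ✓ 0x480D0  — 4 lookups

Access #3 PA: 0x480D0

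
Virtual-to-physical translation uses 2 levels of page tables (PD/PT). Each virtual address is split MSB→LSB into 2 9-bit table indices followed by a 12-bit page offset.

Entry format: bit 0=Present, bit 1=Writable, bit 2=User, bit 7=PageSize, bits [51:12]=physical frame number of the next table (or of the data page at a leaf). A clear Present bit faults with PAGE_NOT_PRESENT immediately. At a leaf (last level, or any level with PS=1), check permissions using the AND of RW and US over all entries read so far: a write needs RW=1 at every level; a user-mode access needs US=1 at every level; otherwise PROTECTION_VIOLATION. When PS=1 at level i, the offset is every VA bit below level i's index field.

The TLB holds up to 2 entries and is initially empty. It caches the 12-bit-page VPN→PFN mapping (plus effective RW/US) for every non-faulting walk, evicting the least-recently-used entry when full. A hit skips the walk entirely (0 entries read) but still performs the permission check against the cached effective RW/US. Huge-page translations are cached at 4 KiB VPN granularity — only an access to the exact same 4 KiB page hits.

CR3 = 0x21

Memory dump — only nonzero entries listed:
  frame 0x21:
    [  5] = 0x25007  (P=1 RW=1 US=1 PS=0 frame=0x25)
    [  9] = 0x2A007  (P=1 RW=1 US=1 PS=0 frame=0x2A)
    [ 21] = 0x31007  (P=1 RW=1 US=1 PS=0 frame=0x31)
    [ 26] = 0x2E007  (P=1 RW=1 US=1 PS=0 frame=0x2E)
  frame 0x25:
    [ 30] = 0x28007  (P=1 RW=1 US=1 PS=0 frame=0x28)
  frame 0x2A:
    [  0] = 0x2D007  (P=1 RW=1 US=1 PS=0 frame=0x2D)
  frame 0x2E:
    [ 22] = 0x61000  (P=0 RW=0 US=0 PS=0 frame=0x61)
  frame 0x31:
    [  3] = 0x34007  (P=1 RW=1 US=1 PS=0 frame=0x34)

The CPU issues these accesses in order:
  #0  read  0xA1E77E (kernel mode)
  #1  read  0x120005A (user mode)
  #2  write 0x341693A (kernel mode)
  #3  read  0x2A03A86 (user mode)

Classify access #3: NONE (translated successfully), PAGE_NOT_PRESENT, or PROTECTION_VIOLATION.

Per-access translation:
#0 VA=0xA1E77E (r,kernel):
  L0: frame=0x21 idx=5 entry=0x25007 [P=1 RW=1 US=1 PS=0]
  L1: frame=0x25 idx=30 entry=0x28007 [P=1 RW=1 US=1 PS=0]
  → PA=0x2877E  (2 entries read)
#1 VA=0x120005A (r,user):
  L0: frame=0x21 idx=9 entry=0x2A007 [P=1 RW=1 US=1 PS=0]
  L1: frame=0x2A idx=0 entry=0x2D007 [P=1 RW=1 US=1 PS=0]
  → PA=0x2D05A  (2 entries read)
#2 VA=0x341693A (w,kernel):
  L0: frame=0x21 idx=26 entry=0x2E007 [P=1 RW=1 US=1 PS=0]
  L1: frame=0x2E idx=22 entry=0x61000 [P=0 RW=0 US=0 PS=0]
  → PAGE_NOT_PRESENT  (2 entries read)
#3 VA=0x2A03A86 (r,user):
  L0: frame=0x21 idx=21 entry=0x31007 [P=1 RW=1 US=1 PS=0]
  L1: frame=0x31 idx=3 entry=0x34007 [P=1 RW=1 US=1 PS=0]
  → PA=0x34A86  (2 entries read)

Access #3 fault: NONE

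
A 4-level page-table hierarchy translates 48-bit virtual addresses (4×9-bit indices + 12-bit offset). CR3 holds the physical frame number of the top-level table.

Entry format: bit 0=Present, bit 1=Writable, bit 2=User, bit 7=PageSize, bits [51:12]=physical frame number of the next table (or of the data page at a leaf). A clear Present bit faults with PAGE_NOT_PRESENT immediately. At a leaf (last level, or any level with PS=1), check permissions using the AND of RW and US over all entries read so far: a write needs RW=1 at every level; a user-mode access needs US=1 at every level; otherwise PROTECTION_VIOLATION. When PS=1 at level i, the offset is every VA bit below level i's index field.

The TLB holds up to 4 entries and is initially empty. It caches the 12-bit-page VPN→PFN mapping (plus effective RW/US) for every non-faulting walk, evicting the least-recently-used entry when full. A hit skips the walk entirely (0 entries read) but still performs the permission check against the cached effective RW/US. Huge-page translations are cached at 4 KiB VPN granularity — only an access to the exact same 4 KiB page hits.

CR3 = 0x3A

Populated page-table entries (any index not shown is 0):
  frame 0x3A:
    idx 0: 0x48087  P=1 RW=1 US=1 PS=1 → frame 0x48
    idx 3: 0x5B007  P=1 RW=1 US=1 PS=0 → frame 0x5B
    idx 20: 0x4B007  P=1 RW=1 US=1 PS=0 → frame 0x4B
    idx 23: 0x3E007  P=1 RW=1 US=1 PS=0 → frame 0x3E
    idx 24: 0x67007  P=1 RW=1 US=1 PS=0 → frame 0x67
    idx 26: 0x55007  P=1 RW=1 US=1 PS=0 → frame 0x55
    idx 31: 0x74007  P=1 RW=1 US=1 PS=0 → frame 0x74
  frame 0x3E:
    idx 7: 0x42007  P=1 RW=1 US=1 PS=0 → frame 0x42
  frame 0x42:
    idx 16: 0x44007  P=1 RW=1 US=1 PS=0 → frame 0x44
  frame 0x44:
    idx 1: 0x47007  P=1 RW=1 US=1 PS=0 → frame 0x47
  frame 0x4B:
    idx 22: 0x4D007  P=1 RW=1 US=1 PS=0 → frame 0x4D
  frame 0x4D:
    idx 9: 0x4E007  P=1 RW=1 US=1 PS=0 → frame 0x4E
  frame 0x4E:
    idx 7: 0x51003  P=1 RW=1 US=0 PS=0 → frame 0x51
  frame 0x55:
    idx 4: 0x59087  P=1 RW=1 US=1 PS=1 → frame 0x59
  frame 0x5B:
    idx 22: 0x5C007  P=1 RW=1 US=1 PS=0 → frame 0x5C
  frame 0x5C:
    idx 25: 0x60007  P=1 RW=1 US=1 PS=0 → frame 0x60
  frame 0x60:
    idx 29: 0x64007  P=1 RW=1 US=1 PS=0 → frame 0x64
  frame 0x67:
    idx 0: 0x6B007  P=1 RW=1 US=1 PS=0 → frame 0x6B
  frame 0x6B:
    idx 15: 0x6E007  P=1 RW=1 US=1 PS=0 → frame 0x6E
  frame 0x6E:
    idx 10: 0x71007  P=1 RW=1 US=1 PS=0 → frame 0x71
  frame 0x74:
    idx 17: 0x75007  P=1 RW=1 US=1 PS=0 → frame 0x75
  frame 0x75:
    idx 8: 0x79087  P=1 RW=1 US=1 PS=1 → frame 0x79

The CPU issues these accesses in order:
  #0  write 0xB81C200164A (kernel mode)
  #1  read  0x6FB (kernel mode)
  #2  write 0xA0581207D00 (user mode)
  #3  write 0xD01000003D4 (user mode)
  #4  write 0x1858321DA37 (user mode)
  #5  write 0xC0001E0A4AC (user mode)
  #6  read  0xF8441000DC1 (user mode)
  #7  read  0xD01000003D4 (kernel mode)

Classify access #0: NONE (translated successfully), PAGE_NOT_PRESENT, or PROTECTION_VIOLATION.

Per-access translation:
#0 VA=0xB81C200164A (w,kernel):
  [0] read 0x3A idx=23: raw=0x3E007 flags P=1 W=1 U=1 S=0
  [1] read 0x3E idx=7: raw=0x42007 flags P=1 W=1 U=1 S=0
  [2] read 0x42 idx=16: raw=0x44007 flags P=1 W=1 U=1 S=0
  [3] read 0x44 idx=1: raw=0x47007 flags P=1 W=1 U=1 S=0
  → PA=0x4764A  (4 entries read)
#1 VA=0x6FB (r,kernel):
  [0] read 0x3A idx=0: raw=0x48087 flags P=1 W=1 U=1 S=1
  → PA=0x486FB (huge @L0)  (1 entries read)
#2 VA=0xA0581207D00 (w,user):
  [0] read 0x3A idx=20: raw=0x4B007 flags P=1 W=1 U=1 S=0
  [1] read 0x4B idx=22: raw=0x4D007 flags P=1 W=1 U=1 S=0
  [2] read 0x4D idx=9: raw=0x4E007 flags P=1 W=1 U=1 S=0
  [3] read 0x4E idx=7: raw=0x51003 flags P=1 W=1 U=0 S=0
  → PROTECTION_VIOLATION  (4 entries read)
#3 VA=0xD01000003D4 (w,user):
  [0] read 0x3A idx=26: raw=0x55007 flags P=1 W=1 U=1 S=0
  [1] read 0x55 idx=4: raw=0x59087 flags P=1 W=1 U=1 S=1
  → PA=0x593D4 (huge @L1)  (2 entries read)
#4 VA=0x1858321DA37 (w,user):
  [0] read 0x3A idx=3: raw=0x5B007 flags P=1 W=1 U=1 S=0
  [1] read 0x5B idx=22: raw=0x5C007 flags P=1 W=1 U=1 S=0
  [2] read 0x5C idx=25: raw=0x60007 flags P=1 W=1 U=1 S=0
  [3] read 0x60 idx=29: raw=0x64007 flags P=1 W=1 U=1 S=0
  → PA=0x64A37  (4 entries read)
#5 VA=0xC0001E0A4AC (w,user):
  [0] read 0x3A idx=24: raw=0x67007 flags P=1 W=1 U=1 S=0
  [1] read 0x67 idx=0: raw=0x6B007 flags P=1 W=1 U=1 S=0
  [2] read 0x6B idx=15: raw=0x6E007 flags P=1 W=1 U=1 S=0
  [3] read 0x6E idx=10: raw=0x71007 flags P=1 W=1 U=1 S=0
  → PA=0x714AC  (4 entries read)
#6 VA=0xF8441000DC1 (r,user):
  [0] read 0x3A idx=31: raw=0x74007 flags P=1 W=1 U=1 S=0
  [1] read 0x74 idx=17: raw=0x75007 flags P=1 W=1 U=1 S=0
  [2] read 0x75 idx=8: raw=0x79087 flags P=1 W=1 U=1 S=1
  → PA=0x79DC1 (huge @L2)  (3 entries read)
#7 VA=0xD01000003D4 (r,kernel):
  TLB hit vpn=0xD0100000 → PA=0x593D4

Access #0 fault: NONE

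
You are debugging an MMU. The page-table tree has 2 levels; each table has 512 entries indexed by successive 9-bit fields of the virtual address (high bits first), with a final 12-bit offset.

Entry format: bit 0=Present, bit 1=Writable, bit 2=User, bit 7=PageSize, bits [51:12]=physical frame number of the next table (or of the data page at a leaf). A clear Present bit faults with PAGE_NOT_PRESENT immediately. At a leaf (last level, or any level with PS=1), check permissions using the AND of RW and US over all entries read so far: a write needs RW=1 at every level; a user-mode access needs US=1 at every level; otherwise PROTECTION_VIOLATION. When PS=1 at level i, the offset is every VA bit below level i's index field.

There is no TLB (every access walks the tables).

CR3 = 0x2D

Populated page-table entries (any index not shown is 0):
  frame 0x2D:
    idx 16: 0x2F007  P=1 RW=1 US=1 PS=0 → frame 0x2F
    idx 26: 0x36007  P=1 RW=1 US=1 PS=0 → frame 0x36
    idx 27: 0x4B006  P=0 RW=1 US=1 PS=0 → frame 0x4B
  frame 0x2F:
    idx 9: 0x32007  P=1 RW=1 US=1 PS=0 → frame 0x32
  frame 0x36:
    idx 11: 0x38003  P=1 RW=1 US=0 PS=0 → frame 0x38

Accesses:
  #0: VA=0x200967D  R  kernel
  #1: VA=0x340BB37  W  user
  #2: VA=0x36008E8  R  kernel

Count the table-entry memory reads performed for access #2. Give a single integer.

Per-access translation:
#0 VA=0x200967D (r,kernel):
  [0] read 0x2D idx=16: raw=0x2F007 flags P=1 W=1 U=1 S=0
  [1] read 0x2F idx=9: raw=0x32007 flags P=1 W=1 U=1 S=0
  → PA=0x3267D  (2 entries read)
#1 VA=0x340BB37 (w,user):
  [0] read 0x2D idx=26: raw=0x36007 flags P=1 W=1 U=1 S=0
  [1] read 0x36 idx=11: raw=0x38003 flags P=1 W=1 U=0 S=0
  ✗ PROTECTION_VIOLATION  [2 reads]
#2 VA=0x36008E8 (r,kernel):
  [0] read 0x2D idx=27: raw=0x4B006 flags P=0 W=1 U=1 S=0
  ✗ PAGE_NOT_PRESENT  [1 reads]

Entries read for #2: 1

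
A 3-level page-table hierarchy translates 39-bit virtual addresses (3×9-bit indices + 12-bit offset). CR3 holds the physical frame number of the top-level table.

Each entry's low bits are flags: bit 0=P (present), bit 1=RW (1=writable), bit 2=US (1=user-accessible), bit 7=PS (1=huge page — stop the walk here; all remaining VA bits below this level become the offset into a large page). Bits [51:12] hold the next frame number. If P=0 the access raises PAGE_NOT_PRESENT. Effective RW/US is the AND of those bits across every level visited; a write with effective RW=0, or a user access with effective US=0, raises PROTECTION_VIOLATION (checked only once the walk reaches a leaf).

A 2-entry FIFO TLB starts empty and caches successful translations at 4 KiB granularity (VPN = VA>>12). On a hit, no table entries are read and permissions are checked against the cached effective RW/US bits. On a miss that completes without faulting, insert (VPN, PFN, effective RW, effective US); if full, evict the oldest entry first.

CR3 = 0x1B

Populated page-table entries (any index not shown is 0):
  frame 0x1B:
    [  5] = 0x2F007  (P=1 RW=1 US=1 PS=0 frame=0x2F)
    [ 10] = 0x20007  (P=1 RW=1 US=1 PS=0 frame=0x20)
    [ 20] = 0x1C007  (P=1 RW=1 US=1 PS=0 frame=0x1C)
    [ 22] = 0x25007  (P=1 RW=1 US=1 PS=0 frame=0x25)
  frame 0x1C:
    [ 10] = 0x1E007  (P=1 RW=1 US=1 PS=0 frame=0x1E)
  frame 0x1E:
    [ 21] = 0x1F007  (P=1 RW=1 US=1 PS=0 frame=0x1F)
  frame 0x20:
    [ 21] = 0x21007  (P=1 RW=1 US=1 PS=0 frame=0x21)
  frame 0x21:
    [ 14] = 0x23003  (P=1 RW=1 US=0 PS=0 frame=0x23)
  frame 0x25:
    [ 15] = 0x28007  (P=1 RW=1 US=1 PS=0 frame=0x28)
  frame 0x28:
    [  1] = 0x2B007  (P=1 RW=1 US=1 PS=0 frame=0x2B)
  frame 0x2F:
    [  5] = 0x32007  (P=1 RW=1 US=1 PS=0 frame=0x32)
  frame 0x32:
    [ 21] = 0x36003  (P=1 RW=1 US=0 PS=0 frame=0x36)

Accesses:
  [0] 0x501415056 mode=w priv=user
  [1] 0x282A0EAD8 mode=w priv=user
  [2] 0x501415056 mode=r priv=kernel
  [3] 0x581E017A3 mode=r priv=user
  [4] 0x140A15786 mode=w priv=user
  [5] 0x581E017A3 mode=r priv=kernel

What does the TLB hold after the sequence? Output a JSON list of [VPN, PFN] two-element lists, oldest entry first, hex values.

Per-access translation:
#0 VA=0x501415056 (w,user):
  lvl0: tbl 0x1B, slot 20 ⇒ 0x1C007 (P1/RW1/US1/PS0)
  lvl1: tbl 0x1C, slot 10 ⇒ 0x1E007 (P1/RW1/US1/PS0)
  lvl2: tbl 0x1E, slot 21 ⇒ 0x1F007 (P1/RW1/US1/PS0)
  ⇒ phys 0x1F056  [3 reads]
#1 VA=0x282A0EAD8 (w,user):
  lvl0: tbl 0x1B, slot 10 ⇒ 0x20007 (P1/RW1/US1/PS0)
  lvl1: tbl 0x20, slot 21 ⇒ 0x21007 (P1/RW1/US1/PS0)
  lvl2: tbl 0x21, slot 14 ⇒ 0x23003 (P1/RW1/US0/PS0)
  ⇒ fault: PROTECTION_VIOLATION  — 3 lookups
#2 VA=0x501415056 (r,kernel):
  TLB hit vpn=0x501415 → PA=0x1F056
#3 VA=0x581E017A3 (r,user):
  lvl0: tbl 0x1B, slot 22 ⇒ 0x25007 (P1/RW1/US1/PS0)
  lvl1: tbl 0x25, slot 15 ⇒ 0x28007 (P1/RW1/US1/PS0)
  lvl2: tbl 0x28, slot 1 ⇒ 0x2B007 (P1/RW1/US1/PS0)
  ⇒ phys 0x2B7A3  [3 reads]
#4 VA=0x140A15786 (w,user):
  lvl0: tbl 0x1B, slot 5 ⇒ 0x2F007 (P1/RW1/US1/PS0)
  lvl1: tbl 0x2F, slot 5 ⇒ 0x32007 (P1/RW1/US1/PS0)
  lvl2: tbl 0x32, slot 21 ⇒ 0x36003 (P1/RW1/US0/PS0)
  ⇒ fault: PROTECTION_VIOLATION  — 3 lookups
#5 VA=0x581E017A3 (r,kernel):
  TLB hit vpn=0x581E01 → PA=0x2B7A3

TLB: [["0x501415", "0x1F"], ["0x581E01", "0x2B"]]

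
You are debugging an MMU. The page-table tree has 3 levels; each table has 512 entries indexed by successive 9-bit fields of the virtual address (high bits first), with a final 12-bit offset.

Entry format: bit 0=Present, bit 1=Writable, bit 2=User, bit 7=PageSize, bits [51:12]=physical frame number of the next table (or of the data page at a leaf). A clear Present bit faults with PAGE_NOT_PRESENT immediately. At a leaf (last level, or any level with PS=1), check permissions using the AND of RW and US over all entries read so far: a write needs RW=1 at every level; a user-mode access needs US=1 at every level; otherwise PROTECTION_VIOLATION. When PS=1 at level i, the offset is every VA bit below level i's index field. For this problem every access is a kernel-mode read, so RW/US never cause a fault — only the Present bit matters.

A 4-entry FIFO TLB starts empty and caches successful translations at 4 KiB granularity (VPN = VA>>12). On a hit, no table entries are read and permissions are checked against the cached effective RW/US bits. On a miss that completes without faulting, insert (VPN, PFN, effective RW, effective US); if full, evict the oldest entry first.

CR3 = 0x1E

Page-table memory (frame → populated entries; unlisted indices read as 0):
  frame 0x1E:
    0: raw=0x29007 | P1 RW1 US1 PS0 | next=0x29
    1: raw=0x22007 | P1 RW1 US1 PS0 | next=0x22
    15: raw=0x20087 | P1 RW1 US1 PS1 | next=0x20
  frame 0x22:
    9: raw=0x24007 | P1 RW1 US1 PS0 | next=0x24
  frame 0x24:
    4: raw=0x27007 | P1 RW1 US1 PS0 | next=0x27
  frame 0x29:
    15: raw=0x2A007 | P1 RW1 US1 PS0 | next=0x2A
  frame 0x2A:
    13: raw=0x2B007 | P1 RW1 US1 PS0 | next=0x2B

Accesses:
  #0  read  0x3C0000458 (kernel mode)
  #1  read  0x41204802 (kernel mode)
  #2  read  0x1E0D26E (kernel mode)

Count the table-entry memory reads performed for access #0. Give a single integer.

Trace:
#0 VA=0x3C0000458 (r,kernel):
  lvl0: tbl 0x1E, slot 15 ⇒ 0x20087 (P1/RW1/US1/PS1)
  ⇒ phys 0x20458 (huge @L0)  [1 reads]
#1 VA=0x41204802 (r,kernel):
  lvl0: tbl 0x1E, slot 1 ⇒ 0x22007 (P1/RW1/US1/PS0)
  lvl1: tbl 0x22, slot 9 ⇒ 0x24007 (P1/RW1/US1/PS0)
  lvl2: tbl 0x24, slot 4 ⇒ 0x27007 (P1/RW1/US1/PS0)
  ⇒ phys 0x27802  [3 reads]
#2 VA=0x1E0D26E (r,kernel):
  lvl0: tbl 0x1E, slot 0 ⇒ 0x29007 (P1/RW1/US1/PS0)
  lvl1: tbl 0x29, slot 15 ⇒ 0x2A007 (P1/RW1/US1/PS0)
  lvl2: tbl 0x2A, slot 13 ⇒ 0x2B007 (P1/RW1/US1/PS0)
  ⇒ phys 0x2B26E  [3 reads]

Entries read for #0: 1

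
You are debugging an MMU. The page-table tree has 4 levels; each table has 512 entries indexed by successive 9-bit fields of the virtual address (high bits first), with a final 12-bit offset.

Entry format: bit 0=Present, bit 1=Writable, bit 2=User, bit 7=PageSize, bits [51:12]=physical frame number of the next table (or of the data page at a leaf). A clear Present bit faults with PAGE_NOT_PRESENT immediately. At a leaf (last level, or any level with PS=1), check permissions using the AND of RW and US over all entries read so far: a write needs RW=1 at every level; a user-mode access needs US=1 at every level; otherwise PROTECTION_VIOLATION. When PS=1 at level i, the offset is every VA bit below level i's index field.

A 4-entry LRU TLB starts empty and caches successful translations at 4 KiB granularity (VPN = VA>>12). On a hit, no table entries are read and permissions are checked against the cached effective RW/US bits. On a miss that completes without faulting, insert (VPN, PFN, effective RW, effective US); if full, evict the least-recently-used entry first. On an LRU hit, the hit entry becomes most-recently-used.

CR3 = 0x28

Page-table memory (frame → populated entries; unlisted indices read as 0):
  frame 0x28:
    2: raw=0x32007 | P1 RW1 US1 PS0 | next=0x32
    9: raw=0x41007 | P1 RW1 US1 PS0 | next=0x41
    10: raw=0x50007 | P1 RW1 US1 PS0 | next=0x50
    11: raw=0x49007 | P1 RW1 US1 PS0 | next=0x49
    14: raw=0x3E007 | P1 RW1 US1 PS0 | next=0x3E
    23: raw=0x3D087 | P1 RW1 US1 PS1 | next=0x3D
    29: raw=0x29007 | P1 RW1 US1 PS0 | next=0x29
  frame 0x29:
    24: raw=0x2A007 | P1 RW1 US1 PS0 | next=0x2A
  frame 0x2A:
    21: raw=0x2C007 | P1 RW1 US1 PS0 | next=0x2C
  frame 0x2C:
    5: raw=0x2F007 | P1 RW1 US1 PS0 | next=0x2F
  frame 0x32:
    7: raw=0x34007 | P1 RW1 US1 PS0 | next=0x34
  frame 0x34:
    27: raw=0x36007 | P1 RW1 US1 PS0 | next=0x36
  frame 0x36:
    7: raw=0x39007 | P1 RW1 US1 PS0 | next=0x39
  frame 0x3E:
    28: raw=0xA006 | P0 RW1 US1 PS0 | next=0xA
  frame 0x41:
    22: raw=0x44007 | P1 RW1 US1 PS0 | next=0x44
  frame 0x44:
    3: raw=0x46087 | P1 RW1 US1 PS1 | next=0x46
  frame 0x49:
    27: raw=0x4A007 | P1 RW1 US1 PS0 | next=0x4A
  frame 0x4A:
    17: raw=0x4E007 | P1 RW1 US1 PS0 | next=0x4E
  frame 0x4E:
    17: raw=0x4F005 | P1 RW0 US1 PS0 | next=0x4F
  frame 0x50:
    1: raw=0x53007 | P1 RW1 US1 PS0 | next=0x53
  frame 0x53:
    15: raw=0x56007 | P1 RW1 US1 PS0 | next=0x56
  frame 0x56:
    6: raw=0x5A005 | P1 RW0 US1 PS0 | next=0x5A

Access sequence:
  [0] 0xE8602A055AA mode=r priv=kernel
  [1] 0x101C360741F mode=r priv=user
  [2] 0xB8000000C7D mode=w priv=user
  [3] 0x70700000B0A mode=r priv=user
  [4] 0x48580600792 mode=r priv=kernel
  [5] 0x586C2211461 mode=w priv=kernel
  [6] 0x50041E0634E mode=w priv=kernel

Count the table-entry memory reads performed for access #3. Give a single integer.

Walk each access:
#0 VA=0xE8602A055AA (r,kernel):
  L0 @0x28[29] → 0x29007  P=1,RW=1,US=1,PS=0
  L1 @0x29[24] → 0x2A007  P=1,RW=1,US=1,PS=0
  L2 @0x2A[21] → 0x2C007  P=1,RW=1,US=1,PS=0
  L3 @0x2C[5] → 0x2F007  P=1,RW=1,US=1,PS=0
  → PA=0x2F5AA  (4 entries read)
#1 VA=0x101C360741F (r,user):
  L0 @0x28[2] → 0x32007  P=1,RW=1,US=1,PS=0
  L1 @0x32[7] → 0x34007  P=1,RW=1,US=1,PS=0
  L2 @0x34[27] → 0x36007  P=1,RW=1,US=1,PS=0
  L3 @0x36[7] → 0x39007  P=1,RW=1,US=1,PS=0
  → PA=0x3941F  (4 entries read)
#2 VA=0xB8000000C7D (w,user):
  L0 @0x28[23] → 0x3D087  P=1,RW=1,US=1,PS=1
  → PA=0x3DC7D (huge @L0)  (1 entries read)
#3 VA=0x70700000B0A (r,user):
  L0 @0x28[14] → 0x3E007  P=1,RW=1,US=1,PS=0
  L1 @0x3E[28] → 0xA006  P=0,RW=1,US=1,PS=0
  ⇒ fault: PAGE_NOT_PRESENT  — 2 lookups
#4 VA=0x48580600792 (r,kernel):
  L0 @0x28[9] → 0x41007  P=1,RW=1,US=1,PS=0
  L1 @0x41[22] → 0x44007  P=1,RW=1,US=1,PS=0
  L2 @0x44[3] → 0x46087  P=1,RW=1,US=1,PS=1
  → PA=0x46792 (huge @L2)  (3 entries read)
#5 VA=0x586C2211461 (w,kernel):
  L0 @0x28[11] → 0x49007  P=1,RW=1,US=1,PS=0
  L1 @0x49[27] → 0x4A007  P=1,RW=1,US=1,PS=0
  L2 @0x4A[17] → 0x4E007  P=1,RW=1,US=1,PS=0
  L3 @0x4E[17] → 0x4F005  P=1,RW=0,US=1,PS=0
  ⇒ fault: PROTECTION_VIOLATION  — 4 lookups
#6 VA=0x50041E0634E (w,kernel):
  L0 @0x28[10] → 0x50007  P=1,RW=1,US=1,PS=0
  L1 @0x50[1] → 0x53007  P=1,RW=1,US=1,PS=0
  L2 @0x53[15] → 0x56007  P=1,RW=1,US=1,PS=0
  L3 @0x56[6] → 0x5A005  P=1,RW=0,US=1,PS=0
  ⇒ fault: PROTECTION_VIOLATION  — 4 lookups

Entries read for #3: 2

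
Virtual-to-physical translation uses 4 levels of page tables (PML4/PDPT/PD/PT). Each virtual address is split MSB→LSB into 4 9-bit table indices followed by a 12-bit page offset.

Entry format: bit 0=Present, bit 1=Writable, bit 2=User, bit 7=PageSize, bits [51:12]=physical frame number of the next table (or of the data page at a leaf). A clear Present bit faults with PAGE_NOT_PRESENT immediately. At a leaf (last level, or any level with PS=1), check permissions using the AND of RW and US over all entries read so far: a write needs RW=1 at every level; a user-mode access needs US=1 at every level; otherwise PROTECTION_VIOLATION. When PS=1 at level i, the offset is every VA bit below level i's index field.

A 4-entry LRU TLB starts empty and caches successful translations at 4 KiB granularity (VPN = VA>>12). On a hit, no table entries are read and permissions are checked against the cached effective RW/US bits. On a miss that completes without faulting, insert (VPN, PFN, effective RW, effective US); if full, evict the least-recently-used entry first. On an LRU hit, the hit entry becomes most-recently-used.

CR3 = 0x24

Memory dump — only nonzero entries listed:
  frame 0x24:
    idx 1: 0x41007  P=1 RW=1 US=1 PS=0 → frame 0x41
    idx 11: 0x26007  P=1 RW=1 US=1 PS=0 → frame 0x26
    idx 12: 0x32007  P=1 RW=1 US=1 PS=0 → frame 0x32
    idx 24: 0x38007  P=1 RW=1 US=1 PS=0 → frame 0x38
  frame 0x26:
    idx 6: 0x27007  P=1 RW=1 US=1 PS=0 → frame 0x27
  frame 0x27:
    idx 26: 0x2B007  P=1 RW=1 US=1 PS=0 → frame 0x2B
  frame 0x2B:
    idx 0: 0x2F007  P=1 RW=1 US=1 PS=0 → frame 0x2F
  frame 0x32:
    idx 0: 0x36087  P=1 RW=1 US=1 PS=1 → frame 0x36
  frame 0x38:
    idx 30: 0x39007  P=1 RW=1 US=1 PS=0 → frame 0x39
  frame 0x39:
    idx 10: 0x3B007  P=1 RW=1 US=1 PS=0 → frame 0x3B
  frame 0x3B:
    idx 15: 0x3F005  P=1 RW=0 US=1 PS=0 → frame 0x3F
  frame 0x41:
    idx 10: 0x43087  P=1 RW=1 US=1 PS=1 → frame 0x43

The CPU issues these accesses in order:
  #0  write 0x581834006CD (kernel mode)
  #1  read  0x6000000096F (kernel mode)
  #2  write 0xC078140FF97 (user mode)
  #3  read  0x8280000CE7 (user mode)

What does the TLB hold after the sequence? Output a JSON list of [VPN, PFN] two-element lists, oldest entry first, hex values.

Walk each access:
#0 VA=0x581834006CD (w,kernel):
  L0: frame=0x24 idx=11 entry=0x26007 [P=1 RW=1 US=1 PS=0]
  L1: frame=0x26 idx=6 entry=0x27007 [P=1 RW=1 US=1 PS=0]
  L2: frame=0x27 idx=26 entry=0x2B007 [P=1 RW=1 US=1 PS=0]
  L3: frame=0x2B idx=0 entry=0x2F007 [P=1 RW=1 US=1 PS=0]
  ✓ 0x2F6CD  — 4 lookups
#1 VA=0x6000000096F (r,kernel):
  L0: frame=0x24 idx=12 entry=0x32007 [P=1 RW=1 US=1 PS=0]
  L1: frame=0x32 idx=0 entry=0x36087 [P=1 RW=1 US=1 PS=1]
  ✓ 0x3696F (huge @L1)  — 2 lookups
#2 VA=0xC078140FF97 (w,user):
  L0: frame=0x24 idx=24 entry=0x38007 [P=1 RW=1 US=1 PS=0]
  L1: frame=0x38 idx=30 entry=0x39007 [P=1 RW=1 US=1 PS=0]
  L2: frame=0x39 idx=10 entry=0x3B007 [P=1 RW=1 US=1 PS=0]
  L3: frame=0x3B idx=15 entry=0x3F005 [P=1 RW=0 US=1 PS=0]
  ⇒ fault: PROTECTION_VIOLATION  — 4 lookups
#3 VA=0x8280000CE7 (r,user):
  L0: frame=0x24 idx=1 entry=0x41007 [P=1 RW=1 US=1 PS=0]
  L1: frame=0x41 idx=10 entry=0x43087 [P=1 RW=1 US=1 PS=1]
  ✓ 0x43CE7 (huge @L1)  — 2 lookups

TLB: [["0x58183400", "0x2F"], ["0x60000000", "0x36"], ["0x8280000", "0x43"]]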